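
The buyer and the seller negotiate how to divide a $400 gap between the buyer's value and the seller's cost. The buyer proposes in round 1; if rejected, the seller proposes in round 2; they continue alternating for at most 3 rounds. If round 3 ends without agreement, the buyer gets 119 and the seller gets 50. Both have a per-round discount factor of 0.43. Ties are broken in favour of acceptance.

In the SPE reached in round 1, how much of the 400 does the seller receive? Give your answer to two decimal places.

107.29

Round 3 (the buyer proposes): the seller gets 50 if talks fail, so the buyer offers 50 and keeps 350.
Round 2 (the seller proposes): the buyer can get 350 next round, worth 0.43 × 350 = 150.5 now. The seller offers 150.5 and keeps 400 − 150.5 = 249.5.
Round 1 (the buyer proposes): the seller can get 249.5 next round, worth 0.43 × 249.5 = 107.285 now, so the buyer offers 107.285, keeping 292.715.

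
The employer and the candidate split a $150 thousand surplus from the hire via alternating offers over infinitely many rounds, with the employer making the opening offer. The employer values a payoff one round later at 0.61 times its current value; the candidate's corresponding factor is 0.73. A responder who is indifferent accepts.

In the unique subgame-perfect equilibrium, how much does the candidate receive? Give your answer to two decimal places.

Let x be the employer's share when the employer proposes and y be the candidate's share when the candidate proposes.
The candidate accepts iff offered ≥ 0.73·y, so x = 150 − 0.73y. Symmetrically y = 150 − 0.61x.
Substituting: x = 150 − 0.73(150 − 0.61x), giving x(1 − 0.61·0.73) = 150(1 − 0.73).
So x = 150 × 0.27 / 0.5547 ≈ 73.0124, and the candidate receives 150 − x ≈ 76.9876.

76.99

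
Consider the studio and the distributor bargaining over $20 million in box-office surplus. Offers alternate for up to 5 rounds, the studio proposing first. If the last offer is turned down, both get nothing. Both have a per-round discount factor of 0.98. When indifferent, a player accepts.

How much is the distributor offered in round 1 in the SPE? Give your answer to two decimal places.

Round 5 (the studio proposes): the distributor will accept anything ≥ 0, so the studio offers 0 and keeps 20.
Round 4 (the distributor proposes): the studio can get 20 next round, worth 0.98 × 20 = 19.6 now; the distributor offers that and keeps 0.4.
Round 3 (the studio proposes): the distributor can get 0.4 next round, worth 0.98 × 0.4 = 0.392 now. The studio offers 0.392 and keeps 20 − 0.392 = 19.608.
Round 2 (the distributor proposes): the studio can get 19.608 next round, worth 0.98 × 19.608 = 19.21584 now. The distributor offers 19.21584 and keeps 20 − 19.21584 = 0.78416.
Round 1 (the studio proposes): the distributor can get 0.78416 next round, worth 0.98 × 0.78416 = 0.7684768 now; the studio offers that and keeps 19.2315232.

0.77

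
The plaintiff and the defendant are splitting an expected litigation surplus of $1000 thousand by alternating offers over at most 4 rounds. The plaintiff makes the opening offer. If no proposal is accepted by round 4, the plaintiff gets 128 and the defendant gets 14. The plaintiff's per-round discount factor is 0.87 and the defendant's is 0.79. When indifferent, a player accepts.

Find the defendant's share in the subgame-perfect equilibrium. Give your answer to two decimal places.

576.17

Round 4 (the defendant proposes): the plaintiff gets 128 if talks fail, so the defendant offers 128 and keeps 872.
Round 3 (the plaintiff proposes): the defendant can get 872 next round, worth 0.79 × 872 = 688.88 now. The plaintiff offers 688.88 and keeps 1000 − 688.88 = 311.12.
Round 2 (the defendant proposes): the plaintiff can get 311.12 next round, worth 0.87 × 311.12 = 270.6744 now. The defendant offers 270.6744 and keeps 1000 − 270.6744 = 729.3256.
Round 1 (the plaintiff proposes): the defendant can get 729.3256 next round, worth 0.79 × 729.3256 = 576.167224 now, so the plaintiff offers 576.167224, keeping 423.832776.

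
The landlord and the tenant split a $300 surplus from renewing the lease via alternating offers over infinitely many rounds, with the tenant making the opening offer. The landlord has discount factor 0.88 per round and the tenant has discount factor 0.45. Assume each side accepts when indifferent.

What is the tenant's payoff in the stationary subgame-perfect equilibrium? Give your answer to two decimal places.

In a stationary SPE each proposer offers the other exactly their discounted continuation value.
If the tenant keeps x when proposing and the landlord keeps y when proposing, then x = 300 − 0.88y and y = 300 − 0.45x.
Solving: x = 300(1 − 0.88) / (1 − 0.45·0.88) = 36 / 0.604 ≈ 59.6026.
The landlord gets 300 − 59.6026 ≈ 240.3974.

59.60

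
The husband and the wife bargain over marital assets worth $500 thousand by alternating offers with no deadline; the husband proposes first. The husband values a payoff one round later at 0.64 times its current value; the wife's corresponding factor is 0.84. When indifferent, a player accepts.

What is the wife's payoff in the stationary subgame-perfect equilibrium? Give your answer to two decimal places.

In a stationary SPE each proposer offers the other exactly their discounted continuation value.
If the husband keeps x when proposing and the wife keeps y when proposing, then x = 500 − 0.84y and y = 500 − 0.64x.
Solving: x = 500(1 − 0.84) / (1 − 0.64·0.84) = 80 / 0.4624 ≈ 173.0104.
The wife gets 500 − 173.0104 ≈ 326.9896.

326.99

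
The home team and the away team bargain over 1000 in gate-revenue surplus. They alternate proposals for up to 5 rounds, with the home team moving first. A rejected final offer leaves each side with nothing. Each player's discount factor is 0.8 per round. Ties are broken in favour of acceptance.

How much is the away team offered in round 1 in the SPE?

Round 5 (the home team proposes): the away team will accept anything ≥ 0, so the home team offers 0 and keeps 1000.
Round 4 (the away team proposes): the home team can get 1000 next round, worth 0.8 × 1000 = 800 now; the away team offers that and keeps 200.
Round 3 (the home team proposes): the away team can get 200 next round, worth 0.8 × 200 = 160 now, so the home team offers 160, keeping 840.
Round 2 (the away team proposes): the home team can get 840 next round, worth 0.8 × 840 = 672 now. The away team offers 672 and keeps 1000 − 672 = 328.
Round 1 (the home team proposes): the away team can get 328 next round, worth 0.8 × 328 = 262.4 now; the home team offers that and keeps 737.6.

262.4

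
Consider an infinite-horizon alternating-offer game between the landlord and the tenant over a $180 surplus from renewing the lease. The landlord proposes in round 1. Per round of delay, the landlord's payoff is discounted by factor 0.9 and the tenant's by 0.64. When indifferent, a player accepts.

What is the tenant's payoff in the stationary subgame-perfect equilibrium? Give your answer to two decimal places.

27.17

Let x be the landlord's share when the landlord proposes and y be the tenant's share when the tenant proposes.
The tenant accepts iff offered ≥ 0.64·y, so x = 180 − 0.64y. Symmetrically y = 180 − 0.9x.
Substituting: x = 180 − 0.64(180 − 0.9x), giving x(1 − 0.9·0.64) = 180(1 − 0.64).
So x = 180 × 0.36 / 0.424 ≈ 152.8302, and the tenant receives 180 − x ≈ 27.1698.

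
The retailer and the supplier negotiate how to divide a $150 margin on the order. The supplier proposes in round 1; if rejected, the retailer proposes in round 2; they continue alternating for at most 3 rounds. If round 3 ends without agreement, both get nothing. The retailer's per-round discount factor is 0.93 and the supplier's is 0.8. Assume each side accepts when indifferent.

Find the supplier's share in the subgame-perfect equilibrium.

122.1

Round 3 (the supplier proposes): the retailer will accept anything ≥ 0, so the supplier offers 0 and keeps 150.
Round 2 (the retailer proposes): the supplier can get 150 next round, worth 0.8 × 150 = 120 now, so the retailer offers 120, keeping 30.
Round 1 (the supplier proposes): the retailer can get 30 next round, worth 0.93 × 30 = 27.9 now. The supplier offers 27.9 and keeps 150 − 27.9 = 122.1.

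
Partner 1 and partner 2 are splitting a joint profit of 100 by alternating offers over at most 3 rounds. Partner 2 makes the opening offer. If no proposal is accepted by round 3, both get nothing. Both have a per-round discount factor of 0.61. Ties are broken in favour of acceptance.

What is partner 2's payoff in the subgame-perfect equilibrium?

By backward induction:
Round 3 (partner 2 proposes): rejection yields 0 for partner 1; partner 2 offers 0 and keeps 100.
Round 2 (partner 1 proposes): partner 2 can get 100 next round, worth 0.61 × 100 = 61 now. Partner 1 offers 61 and keeps 100 − 61 = 39.
Round 1 (partner 2 proposes): partner 1 can get 39 next round, worth 0.61 × 39 = 23.79 now, so partner 2 offers 23.79, keeping 76.21.

76.21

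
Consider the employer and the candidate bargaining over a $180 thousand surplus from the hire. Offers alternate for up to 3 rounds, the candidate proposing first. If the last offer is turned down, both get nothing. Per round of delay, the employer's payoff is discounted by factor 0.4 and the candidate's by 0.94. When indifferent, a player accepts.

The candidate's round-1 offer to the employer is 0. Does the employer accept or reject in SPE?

Round 3 (the candidate proposes): the employer will accept anything ≥ 0, so the candidate offers 0 and keeps 180.
Round 2 (the employer proposes): the candidate can get 180 next round, worth 0.94 × 180 = 169.2 now, so the employer offers 169.2, keeping 10.8.
So by rejecting in round 1, the employer gets 10.8 next round, worth 0.4 × 10.8 = 4.32 now.
Offer 0 < 4.32, so the employer rejects.

Reject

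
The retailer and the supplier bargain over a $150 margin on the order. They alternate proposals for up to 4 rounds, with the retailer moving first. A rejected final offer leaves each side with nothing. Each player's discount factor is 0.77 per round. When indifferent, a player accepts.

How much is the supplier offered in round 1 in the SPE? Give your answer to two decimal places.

Round 4 (the supplier proposes): the retailer will accept anything ≥ 0, so the supplier offers 0 and keeps 150.
Round 3 (the retailer proposes): the supplier can get 150 next round, worth 0.77 × 150 = 115.5 now; the retailer offers that and keeps 34.5.
Round 2 (the supplier proposes): the retailer can get 34.5 next round, worth 0.77 × 34.5 = 26.565 now. The supplier offers 26.565 and keeps 150 − 26.565 = 123.435.
Round 1 (the retailer proposes): the supplier can get 123.435 next round, worth 0.77 × 123.435 = 95.04495 now, so the retailer offers 95.04495, keeping 54.95505.

95.04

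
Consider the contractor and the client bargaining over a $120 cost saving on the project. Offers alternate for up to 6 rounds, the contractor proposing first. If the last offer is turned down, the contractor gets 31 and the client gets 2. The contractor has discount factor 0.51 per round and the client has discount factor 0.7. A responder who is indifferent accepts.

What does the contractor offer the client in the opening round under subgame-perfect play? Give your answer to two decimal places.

Work backward from the last round.
Round 6 (the client proposes): the contractor gets 31 if talks fail, so the client offers 31 and keeps 89.
Round 5 (the contractor proposes): the client can get 89 next round, worth 0.7 × 89 = 62.3 now. The contractor offers 62.3 and keeps 120 − 62.3 = 57.7.
Round 4 (the client proposes): the contractor can get 57.7 next round, worth 0.51 × 57.7 = 29.427 now. The client offers 29.427 and keeps 120 − 29.427 = 90.573.
Round 3 (the contractor proposes): the client can get 90.573 next round, worth 0.7 × 90.573 = 63.4011 now, so the contractor offers 63.4011, keeping 56.5989.
Round 2 (the client proposes): the contractor can get 56.5989 next round, worth 0.51 × 56.5989 = 28.865439 now; the client offers that and keeps 91.134561.
Round 1 (the contractor proposes): the client can get 91.134561 next round, worth 0.7 × 91.134561 = 63.7941927 now; the contractor offers that and keeps 56.2058073.

63.79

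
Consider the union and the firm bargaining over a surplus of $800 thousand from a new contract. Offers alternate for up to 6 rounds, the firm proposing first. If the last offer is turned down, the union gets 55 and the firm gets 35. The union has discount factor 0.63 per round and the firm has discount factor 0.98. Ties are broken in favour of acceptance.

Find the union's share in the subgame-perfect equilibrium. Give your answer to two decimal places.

200.01

Round 6 (the union proposes): the firm gets 35 if talks fail, so the union offers 35 and keeps 765.
Round 5 (the firm proposes): the union can get 765 next round, worth 0.63 × 765 = 481.95 now; the firm offers that and keeps 318.05.
Round 4 (the union proposes): the firm can get 318.05 next round, worth 0.98 × 318.05 = 311.689 now. The union offers 311.689 and keeps 800 − 311.689 = 488.311.
Round 3 (the firm proposes): the union can get 488.311 next round, worth 0.63 × 488.311 = 307.63593 now. The firm offers 307.63593 and keeps 800 − 307.63593 = 492.36407.
Round 2 (the union proposes): the firm can get 492.36407 next round, worth 0.98 × 492.36407 = 482.5167886 now; the union offers that and keeps 317.4832114.
Round 1 (the firm proposes): the union can get 317.4832114 next round, worth 0.63 × 317.4832114 = 200.014423182 now; the firm offers that and keeps 599.985576818.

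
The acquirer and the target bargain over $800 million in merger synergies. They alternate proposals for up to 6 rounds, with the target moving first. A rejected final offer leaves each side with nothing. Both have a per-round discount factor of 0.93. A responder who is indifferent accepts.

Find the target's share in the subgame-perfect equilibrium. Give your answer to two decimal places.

146.33

Round 6 (the acquirer proposes): rejection yields 0 for the target; the acquirer offers 0 and keeps 800.
Round 5 (the target proposes): the acquirer can get 800 next round, worth 0.93 × 800 = 744 now, so the target offers 744, keeping 56.
Round 4 (the acquirer proposes): the target can get 56 next round, worth 0.93 × 56 = 52.08 now, so the acquirer offers 52.08, keeping 747.92.
Round 3 (the target proposes): the acquirer can get 747.92 next round, worth 0.93 × 747.92 = 695.5656 now; the target offers that and keeps 104.4344.
Round 2 (the acquirer proposes): the target can get 104.4344 next round, worth 0.93 × 104.4344 = 97.123992 now; the acquirer offers that and keeps 702.876008.
Round 1 (the target proposes): the acquirer can get 702.876008 next round, worth 0.93 × 702.876008 = 653.67468744 now, so the target offers 653.67468744, keeping 146.32531256.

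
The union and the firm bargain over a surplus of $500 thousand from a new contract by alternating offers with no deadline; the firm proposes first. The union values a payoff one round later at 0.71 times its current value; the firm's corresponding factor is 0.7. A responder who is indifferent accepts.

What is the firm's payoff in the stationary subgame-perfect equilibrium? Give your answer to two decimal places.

When the firm proposes, the union accepts any offer worth at least 0.71 times what the union would get by proposing next round; and vice versa.
This gives x = 500 − 0.71y and y = 500 − 0.7x, where x and y are each side's share when it proposes.
Hence (1 − 0.71·0.7)x = 500(1 − 0.71), i.e. 0.503·x = 145.
x ≈ 288.2704; the union's share is 500 − x ≈ 211.7296.

288.27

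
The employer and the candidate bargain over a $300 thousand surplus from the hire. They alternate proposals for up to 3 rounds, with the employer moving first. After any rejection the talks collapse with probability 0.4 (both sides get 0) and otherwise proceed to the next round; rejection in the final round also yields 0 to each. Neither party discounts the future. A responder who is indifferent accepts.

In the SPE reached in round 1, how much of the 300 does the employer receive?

228

Round 3 (the employer proposes): the candidate will accept anything ≥ 0, so the employer offers 0 and keeps 300.
Round 2 (the candidate proposes): rejecting gives the employer an expected 0.6 × 300 = 180, so the candidate offers 180, keeping 120.
Round 1 (the employer proposes): rejecting gives the candidate an expected 0.6 × 120 = 72. The employer offers 72 and keeps 300 − 72 = 228.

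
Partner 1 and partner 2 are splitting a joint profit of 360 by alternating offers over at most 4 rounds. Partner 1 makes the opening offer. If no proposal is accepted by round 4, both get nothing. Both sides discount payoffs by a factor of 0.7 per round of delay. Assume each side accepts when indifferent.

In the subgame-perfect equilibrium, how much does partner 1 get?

160.92

Round 4 (partner 2 proposes): rejection yields 0 for partner 1; partner 2 offers 0 and keeps 360.
Round 3 (partner 1 proposes): partner 2 can get 360 next round, worth 0.7 × 360 = 252 now; partner 1 offers that and keeps 108.
Round 2 (partner 2 proposes): partner 1 can get 108 next round, worth 0.7 × 108 = 75.6 now; partner 2 offers that and keeps 284.4.
Round 1 (partner 1 proposes): partner 2 can get 284.4 next round, worth 0.7 × 284.4 = 199.08 now, so partner 1 offers 199.08, keeping 160.92.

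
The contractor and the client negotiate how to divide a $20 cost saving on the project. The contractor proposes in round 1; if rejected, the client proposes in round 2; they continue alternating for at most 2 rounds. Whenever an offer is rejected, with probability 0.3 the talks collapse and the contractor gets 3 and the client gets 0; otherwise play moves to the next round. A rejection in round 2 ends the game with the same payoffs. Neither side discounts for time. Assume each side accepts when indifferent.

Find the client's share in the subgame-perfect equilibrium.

By backward induction:
Round 2 (the client proposes): the contractor gets 3 if talks fail, so the client offers 3 and keeps 17.
Round 1 (the contractor proposes): rejecting gives the client an expected 0.7 × 17 = 11.9; the contractor offers that and keeps 8.1.

11.9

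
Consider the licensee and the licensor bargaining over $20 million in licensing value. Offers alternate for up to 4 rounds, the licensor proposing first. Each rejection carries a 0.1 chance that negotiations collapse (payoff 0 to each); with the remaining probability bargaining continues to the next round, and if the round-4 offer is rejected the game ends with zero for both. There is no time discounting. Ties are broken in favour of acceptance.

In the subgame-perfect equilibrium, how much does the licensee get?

16.38

Round 4 (the licensee proposes): rejection yields 0 for the licensor; the licensee offers 0 and keeps 20.
Round 3 (the licensor proposes): rejecting gives the licensee an expected 0.9 × 20 = 18; the licensor offers that and keeps 2.
Round 2 (the licensee proposes): rejecting gives the licensor an expected 0.9 × 2 = 1.8, so the licensee offers 1.8, keeping 18.2.
Round 1 (the licensor proposes): rejecting gives the licensee an expected 0.9 × 18.2 = 16.38, so the licensor offers 16.38, keeping 3.62.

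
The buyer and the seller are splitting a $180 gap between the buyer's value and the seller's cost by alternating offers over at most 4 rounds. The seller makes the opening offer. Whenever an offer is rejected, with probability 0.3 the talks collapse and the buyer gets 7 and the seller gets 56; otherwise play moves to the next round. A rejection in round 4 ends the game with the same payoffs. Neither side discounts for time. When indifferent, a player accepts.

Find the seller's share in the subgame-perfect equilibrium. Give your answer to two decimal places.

By backward induction:
Round 4 (the buyer proposes): the seller gets 56 if talks fail, so the buyer offers 56 and keeps 124.
Round 3 (the seller proposes): rejecting gives the buyer an expected 0.7 × 124 + 0.3 × 7 = 88.9; the seller offers that and keeps 91.1.
Round 2 (the buyer proposes): rejecting gives the seller an expected 0.7 × 91.1 + 0.3 × 56 = 80.57; the buyer offers that and keeps 99.43.
Round 1 (the seller proposes): rejecting gives the buyer an expected 0.7 × 99.43 + 0.3 × 7 = 71.701; the seller offers that and keeps 108.299.

108.30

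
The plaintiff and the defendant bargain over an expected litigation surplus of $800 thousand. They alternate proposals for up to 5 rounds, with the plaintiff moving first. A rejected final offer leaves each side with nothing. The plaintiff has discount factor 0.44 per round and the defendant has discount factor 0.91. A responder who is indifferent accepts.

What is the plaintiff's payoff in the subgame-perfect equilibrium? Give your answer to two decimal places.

229.08

Round 5 (the plaintiff proposes): the defendant will accept anything ≥ 0, so the plaintiff offers 0 and keeps 800.
Round 4 (the defendant proposes): the plaintiff can get 800 next round, worth 0.44 × 800 = 352 now. The defendant offers 352 and keeps 800 − 352 = 448.
Round 3 (the plaintiff proposes): the defendant can get 448 next round, worth 0.91 × 448 = 407.68 now. The plaintiff offers 407.68 and keeps 800 − 407.68 = 392.32.
Round 2 (the defendant proposes): the plaintiff can get 392.32 next round, worth 0.44 × 392.32 = 172.6208 now, so the defendant offers 172.6208, keeping 627.3792.
Round 1 (the plaintiff proposes): the defendant can get 627.3792 next round, worth 0.91 × 627.3792 = 570.915072 now; the plaintiff offers that and keeps 229.084928.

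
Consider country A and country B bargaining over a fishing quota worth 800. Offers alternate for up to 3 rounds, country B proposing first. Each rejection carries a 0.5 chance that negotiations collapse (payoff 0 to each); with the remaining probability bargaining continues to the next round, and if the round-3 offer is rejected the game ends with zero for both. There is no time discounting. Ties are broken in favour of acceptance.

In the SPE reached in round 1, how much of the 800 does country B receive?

600

By backward induction:
Round 3 (country B proposes): rejection yields 0 for country A; country B offers 0 and keeps 800.
Round 2 (country A proposes): rejecting gives country B an expected 0.5 × 800 = 400. Country A offers 400 and keeps 800 − 400 = 400.
Round 1 (country B proposes): rejecting gives country A an expected 0.5 × 400 = 200. Country B offers 200 and keeps 800 − 200 = 600.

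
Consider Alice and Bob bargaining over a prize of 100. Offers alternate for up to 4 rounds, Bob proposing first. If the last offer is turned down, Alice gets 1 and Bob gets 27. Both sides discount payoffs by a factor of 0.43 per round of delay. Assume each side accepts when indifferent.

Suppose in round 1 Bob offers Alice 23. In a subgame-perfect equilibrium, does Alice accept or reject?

Round 4 (Alice proposes): Bob gets 27 if talks fail, so Alice offers 27 and keeps 73.
Round 3 (Bob proposes): Alice can get 73 next round, worth 0.43 × 73 = 31.39 now, so Bob offers 31.39, keeping 68.61.
Round 2 (Alice proposes): Bob can get 68.61 next round, worth 0.43 × 68.61 = 29.5023 now; Alice offers that and keeps 70.4977.
So by rejecting in round 1, Alice gets 70.4977 next round, worth 0.43 × 70.4977 = 30.314011 now.
Offer 23 < 30.314011, so Alice rejects.

Reject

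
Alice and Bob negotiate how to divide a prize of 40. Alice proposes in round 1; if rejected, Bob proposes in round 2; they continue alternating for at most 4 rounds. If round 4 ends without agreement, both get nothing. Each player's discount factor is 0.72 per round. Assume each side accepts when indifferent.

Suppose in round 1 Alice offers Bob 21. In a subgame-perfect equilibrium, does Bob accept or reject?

Work out Bob's continuation value if the offer is rejected.
Round 4 (Bob proposes): rejection yields 0 for Alice; Bob offers 0 and keeps 40.
Round 3 (Alice proposes): Bob can get 40 next round, worth 0.72 × 40 = 28.8 now, so Alice offers 28.8, keeping 11.2.
Round 2 (Bob proposes): Alice can get 11.2 next round, worth 0.72 × 11.2 = 8.064 now; Bob offers that and keeps 31.936.
So by rejecting in round 1, Bob gets 31.936 next round, worth 0.72 × 31.936 = 22.99392 now.
Offer 21 < 22.99392, so Bob rejects.

Reject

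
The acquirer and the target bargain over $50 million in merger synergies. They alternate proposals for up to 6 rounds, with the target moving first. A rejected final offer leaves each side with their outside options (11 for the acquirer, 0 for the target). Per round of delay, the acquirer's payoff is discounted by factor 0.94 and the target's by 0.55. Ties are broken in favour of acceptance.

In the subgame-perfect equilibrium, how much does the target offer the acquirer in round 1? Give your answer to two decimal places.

44.65

Round 6 (the acquirer proposes): the target will accept anything ≥ 0, so the acquirer offers 0 and keeps 50.
Round 5 (the target proposes): the acquirer can get 50 next round, worth 0.94 × 50 = 47 now; the target offers that and keeps 3.
Round 4 (the acquirer proposes): the target can get 3 next round, worth 0.55 × 3 = 1.65 now. The acquirer offers 1.65 and keeps 50 − 1.65 = 48.35.
Round 3 (the target proposes): the acquirer can get 48.35 next round, worth 0.94 × 48.35 = 45.449 now. The target offers 45.449 and keeps 50 − 45.449 = 4.551.
Round 2 (the acquirer proposes): the target can get 4.551 next round, worth 0.55 × 4.551 = 2.50305 now; the acquirer offers that and keeps 47.49695.
Round 1 (the target proposes): the acquirer can get 47.49695 next round, worth 0.94 × 47.49695 = 44.647133 now, so the target offers 44.647133, keeping 5.352867.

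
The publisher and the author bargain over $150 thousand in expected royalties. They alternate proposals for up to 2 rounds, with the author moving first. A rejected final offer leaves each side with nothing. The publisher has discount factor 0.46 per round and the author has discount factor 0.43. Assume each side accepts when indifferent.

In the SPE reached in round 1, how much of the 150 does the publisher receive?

By backward induction:
Round 2 (the publisher proposes): the author will accept anything ≥ 0, so the publisher offers 0 and keeps 150.
Round 1 (the author proposes): the publisher can get 150 next round, worth 0.46 × 150 = 69 now, so the author offers 69, keeping 81.

69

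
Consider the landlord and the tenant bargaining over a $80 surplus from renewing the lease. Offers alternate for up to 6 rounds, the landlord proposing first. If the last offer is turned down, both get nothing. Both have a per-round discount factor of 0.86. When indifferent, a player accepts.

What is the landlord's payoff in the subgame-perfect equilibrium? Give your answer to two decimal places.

25.61

Round 6 (the tenant proposes): rejection yields 0 for the landlord; the tenant offers 0 and keeps 80.
Round 5 (the landlord proposes): the tenant can get 80 next round, worth 0.86 × 80 = 68.8 now, so the landlord offers 68.8, keeping 11.2.
Round 4 (the tenant proposes): the landlord can get 11.2 next round, worth 0.86 × 11.2 = 9.632 now, so the tenant offers 9.632, keeping 70.368.
Round 3 (the landlord proposes): the tenant can get 70.368 next round, worth 0.86 × 70.368 = 60.51648 now, so the landlord offers 60.51648, keeping 19.48352.
Round 2 (the tenant proposes): the landlord can get 19.48352 next round, worth 0.86 × 19.48352 = 16.7558272 now, so the tenant offers 16.7558272, keeping 63.2441728.
Round 1 (the landlord proposes): the tenant can get 63.2441728 next round, worth 0.86 × 63.2441728 = 54.389988608 now; the landlord offers that and keeps 25.610011392.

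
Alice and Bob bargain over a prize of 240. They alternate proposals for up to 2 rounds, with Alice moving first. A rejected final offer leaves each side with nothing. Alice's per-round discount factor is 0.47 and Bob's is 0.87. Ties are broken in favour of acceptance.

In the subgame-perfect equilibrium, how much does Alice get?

By backward induction:
Round 2 (Bob proposes): rejection yields 0 for Alice; Bob offers 0 and keeps 240.
Round 1 (Alice proposes): Bob can get 240 next round, worth 0.87 × 240 = 208.8 now; Alice offers that and keeps 31.2.

31.2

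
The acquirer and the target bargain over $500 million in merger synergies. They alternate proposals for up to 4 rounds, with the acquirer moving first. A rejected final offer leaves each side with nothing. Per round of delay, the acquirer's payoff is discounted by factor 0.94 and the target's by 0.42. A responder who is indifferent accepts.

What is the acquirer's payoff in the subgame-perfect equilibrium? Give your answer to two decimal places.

404.49

Round 4 (the target proposes): rejection yields 0 for the acquirer; the target offers 0 and keeps 500.
Round 3 (the acquirer proposes): the target can get 500 next round, worth 0.42 × 500 = 210 now; the acquirer offers that and keeps 290.
Round 2 (the target proposes): the acquirer can get 290 next round, worth 0.94 × 290 = 272.6 now; the target offers that and keeps 227.4.
Round 1 (the acquirer proposes): the target can get 227.4 next round, worth 0.42 × 227.4 = 95.508 now. The acquirer offers 95.508 and keeps 500 − 95.508 = 404.492.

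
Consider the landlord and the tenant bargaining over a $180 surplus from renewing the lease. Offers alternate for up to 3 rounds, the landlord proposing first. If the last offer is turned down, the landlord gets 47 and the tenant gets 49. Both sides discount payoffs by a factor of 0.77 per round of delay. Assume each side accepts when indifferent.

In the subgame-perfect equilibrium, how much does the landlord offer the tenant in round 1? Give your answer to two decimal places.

60.93

Round 3 (the landlord proposes): the tenant gets 49 if talks fail, so the landlord offers 49 and keeps 131.
Round 2 (the tenant proposes): the landlord can get 131 next round, worth 0.77 × 131 = 100.87 now; the tenant offers that and keeps 79.13.
Round 1 (the landlord proposes): the tenant can get 79.13 next round, worth 0.77 × 79.13 = 60.9301 now, so the landlord offers 60.9301, keeping 119.0699.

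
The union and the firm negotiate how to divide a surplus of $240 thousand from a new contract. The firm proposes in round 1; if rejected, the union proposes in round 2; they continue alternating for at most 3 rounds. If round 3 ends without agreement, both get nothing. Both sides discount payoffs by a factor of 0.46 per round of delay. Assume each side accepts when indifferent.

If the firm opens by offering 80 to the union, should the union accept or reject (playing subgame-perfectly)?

Accept

Round 3 (the firm proposes): rejection yields 0 for the union; the firm offers 0 and keeps 240.
Round 2 (the union proposes): the firm can get 240 next round, worth 0.46 × 240 = 110.4 now, so the union offers 110.4, keeping 129.6.
So by rejecting in round 1, the union gets 129.6 next round, worth 0.46 × 129.6 = 59.616 now.
Offer 80 ≥ 59.616, so the union accepts.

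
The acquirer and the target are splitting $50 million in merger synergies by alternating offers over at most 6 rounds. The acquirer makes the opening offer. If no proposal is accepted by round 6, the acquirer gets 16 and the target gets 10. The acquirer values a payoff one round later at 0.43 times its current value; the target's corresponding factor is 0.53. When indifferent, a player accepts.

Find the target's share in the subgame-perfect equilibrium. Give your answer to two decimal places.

By backward induction:
Round 6 (the target proposes): the acquirer gets 16 if talks fail, so the target offers 16 and keeps 34.
Round 5 (the acquirer proposes): the target can get 34 next round, worth 0.53 × 34 = 18.02 now. The acquirer offers 18.02 and keeps 50 − 18.02 = 31.98.
Round 4 (the target proposes): the acquirer can get 31.98 next round, worth 0.43 × 31.98 = 13.7514 now. The target offers 13.7514 and keeps 50 − 13.7514 = 36.2486.
Round 3 (the acquirer proposes): the target can get 36.2486 next round, worth 0.53 × 36.2486 = 19.211758 now, so the acquirer offers 19.211758, keeping 30.788242.
Round 2 (the target proposes): the acquirer can get 30.788242 next round, worth 0.43 × 30.788242 = 13.23894406 now; the target offers that and keeps 36.76105594.
Round 1 (the acquirer proposes): the target can get 36.76105594 next round, worth 0.53 × 36.76105594 = 19.4833596482 now. The acquirer offers 19.4833596482 and keeps 50 − 19.4833596482 = 30.5166403518.

19.48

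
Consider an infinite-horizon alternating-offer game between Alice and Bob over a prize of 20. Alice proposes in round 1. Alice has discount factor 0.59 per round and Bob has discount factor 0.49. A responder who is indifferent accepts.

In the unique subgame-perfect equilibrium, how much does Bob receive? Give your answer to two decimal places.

5.65

In a stationary SPE each proposer offers the other exactly their discounted continuation value.
If Alice keeps x when proposing and Bob keeps y when proposing, then x = 20 − 0.49y and y = 20 − 0.59x.
Solving: x = 20(1 − 0.49) / (1 − 0.59·0.49) = 10.2 / 0.7109 ≈ 14.3480.
Bob gets 20 − 14.3480 ≈ 5.6520.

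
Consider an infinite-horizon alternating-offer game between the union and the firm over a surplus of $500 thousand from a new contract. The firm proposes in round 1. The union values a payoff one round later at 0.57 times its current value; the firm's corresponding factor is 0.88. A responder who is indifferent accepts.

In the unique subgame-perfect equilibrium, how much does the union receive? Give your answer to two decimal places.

In a stationary SPE each proposer offers the other exactly their discounted continuation value.
If the firm keeps x when proposing and the union keeps y when proposing, then x = 500 − 0.57y and y = 500 − 0.88x.
Solving: x = 500(1 − 0.57) / (1 − 0.88·0.57) = 215 / 0.4984 ≈ 431.3804.
The union gets 500 − 431.3804 ≈ 68.6196.

68.62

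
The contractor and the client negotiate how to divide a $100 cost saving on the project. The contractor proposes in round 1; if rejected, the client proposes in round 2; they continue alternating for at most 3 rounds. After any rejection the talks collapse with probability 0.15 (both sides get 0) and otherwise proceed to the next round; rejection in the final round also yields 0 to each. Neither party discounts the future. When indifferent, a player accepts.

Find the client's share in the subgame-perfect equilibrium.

12.75

By backward induction:
Round 3 (the contractor proposes): the client will accept anything ≥ 0, so the contractor offers 0 and keeps 100.
Round 2 (the client proposes): rejecting gives the contractor an expected 0.85 × 100 = 85; the client offers that and keeps 15.
Round 1 (the contractor proposes): rejecting gives the client an expected 0.85 × 15 = 12.75. The contractor offers 12.75 and keeps 100 − 12.75 = 87.25.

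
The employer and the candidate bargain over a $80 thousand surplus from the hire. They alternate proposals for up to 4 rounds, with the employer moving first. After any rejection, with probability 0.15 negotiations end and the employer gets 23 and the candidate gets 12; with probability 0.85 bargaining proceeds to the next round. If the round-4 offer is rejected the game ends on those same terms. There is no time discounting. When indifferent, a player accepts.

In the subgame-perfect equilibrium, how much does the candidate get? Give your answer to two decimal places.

45.37

Round 4 (the candidate proposes): the employer gets 23 if talks fail, so the candidate offers 23 and keeps 57.
Round 3 (the employer proposes): rejecting gives the candidate an expected 0.85 × 57 + 0.15 × 12 = 50.25. The employer offers 50.25 and keeps 80 − 50.25 = 29.75.
Round 2 (the candidate proposes): rejecting gives the employer an expected 0.85 × 29.75 + 0.15 × 23 = 28.7375. The candidate offers 28.7375 and keeps 80 − 28.7375 = 51.2625.
Round 1 (the employer proposes): rejecting gives the candidate an expected 0.85 × 51.2625 + 0.15 × 12 = 45.373125; the employer offers that and keeps 34.626875.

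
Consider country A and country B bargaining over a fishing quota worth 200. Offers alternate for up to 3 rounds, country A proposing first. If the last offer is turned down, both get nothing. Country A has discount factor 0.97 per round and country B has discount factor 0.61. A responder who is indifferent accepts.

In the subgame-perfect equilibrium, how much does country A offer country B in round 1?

By backward induction:
Round 3 (country A proposes): rejection yields 0 for country B; country A offers 0 and keeps 200.
Round 2 (country B proposes): country A can get 200 next round, worth 0.97 × 200 = 194 now, so country B offers 194, keeping 6.
Round 1 (country A proposes): country B can get 6 next round, worth 0.61 × 6 = 3.66 now. Country A offers 3.66 and keeps 200 − 3.66 = 196.34.

3.66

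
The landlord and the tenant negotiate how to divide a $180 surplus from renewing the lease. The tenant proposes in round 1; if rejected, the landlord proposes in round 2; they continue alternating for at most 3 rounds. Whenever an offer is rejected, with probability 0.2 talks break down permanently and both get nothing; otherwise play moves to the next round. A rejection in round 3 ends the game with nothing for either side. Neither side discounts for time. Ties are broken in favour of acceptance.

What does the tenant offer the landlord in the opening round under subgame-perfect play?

By backward induction:
Round 3 (the tenant proposes): the landlord will accept anything ≥ 0, so the tenant offers 0 and keeps 180.
Round 2 (the landlord proposes): rejecting gives the tenant an expected 0.8 × 180 = 144. The landlord offers 144 and keeps 180 − 144 = 36.
Round 1 (the tenant proposes): rejecting gives the landlord an expected 0.8 × 36 = 28.8, so the tenant offers 28.8, keeping 151.2.

28.8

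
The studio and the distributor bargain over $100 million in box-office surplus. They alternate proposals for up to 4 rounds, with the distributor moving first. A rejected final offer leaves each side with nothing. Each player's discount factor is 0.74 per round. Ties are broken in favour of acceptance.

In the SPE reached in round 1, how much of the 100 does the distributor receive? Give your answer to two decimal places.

Round 4 (the studio proposes): the distributor will accept anything ≥ 0, so the studio offers 0 and keeps 100.
Round 3 (the distributor proposes): the studio can get 100 next round, worth 0.74 × 100 = 74 now, so the distributor offers 74, keeping 26.
Round 2 (the studio proposes): the distributor can get 26 next round, worth 0.74 × 26 = 19.24 now; the studio offers that and keeps 80.76.
Round 1 (the distributor proposes): the studio can get 80.76 next round, worth 0.74 × 80.76 = 59.7624 now. The distributor offers 59.7624 and keeps 100 − 59.7624 = 40.2376.

40.24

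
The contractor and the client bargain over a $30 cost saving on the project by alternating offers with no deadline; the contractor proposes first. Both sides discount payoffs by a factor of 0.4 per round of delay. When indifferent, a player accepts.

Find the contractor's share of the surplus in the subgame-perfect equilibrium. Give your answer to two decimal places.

When the contractor proposes, the client accepts any offer worth at least 0.4 times what the client would get by proposing next round; and vice versa.
This gives x = 30 − 0.4y and y = 30 − 0.4x, where x and y are each side's share when it proposes.
Hence (1 − 0.4·0.4)x = 30(1 − 0.4), i.e. 0.84·x = 18.
x ≈ 21.4286; the client's share is 30 − x ≈ 8.5714.

21.43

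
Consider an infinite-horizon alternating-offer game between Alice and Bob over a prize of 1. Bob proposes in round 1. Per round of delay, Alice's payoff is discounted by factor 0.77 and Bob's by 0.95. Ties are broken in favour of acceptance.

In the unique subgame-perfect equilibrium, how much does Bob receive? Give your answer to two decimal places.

Let x be Bob's share when Bob proposes and y be Alice's share when Alice proposes.
Alice accepts iff offered ≥ 0.77·y, so x = 1 − 0.77y. Symmetrically y = 1 − 0.95x.
Substituting: x = 1 − 0.77(1 − 0.95x), giving x(1 − 0.95·0.77) = 1(1 − 0.77).
So x = 1 × 0.23 / 0.2685 ≈ 0.8566, and Alice receives 1 − x ≈ 0.1434.

0.86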